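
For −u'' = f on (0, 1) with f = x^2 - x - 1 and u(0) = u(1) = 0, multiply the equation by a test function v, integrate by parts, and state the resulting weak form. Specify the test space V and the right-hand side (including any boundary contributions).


V = H^1_0(0, 1) (so v(0) = v(1) = 0); weak form: ∫_0^1 u'v' dx = ∫_0^1 (x^2 - x - 1) v dx for all v ∈ V.

Multiply both sides by a test function v and integrate from 0 to 1:
  ∫_0^1 −u''(x) v(x) dx = ∫_0^1 f(x) v(x) dx.
Integrate the LHS by parts once:
  ∫_0^1 −u'' v dx = −[u'(x) v(x)]_0^1 + ∫_0^1 u'(x) v'(x) dx.
Thus ∫_0^1 u'(x) v'(x) dx = ∫_0^1 f(x) v(x) dx + [u'(x) v(x)]_0^1.
Choose V so that boundary terms are either known or forced to vanish.
u is Dirichlet: u(0) = u(1) = 0. Let V = H^1_0(0, 1); then v(0) = v(1) = 0, and [u' v]_0^1 = 0.
Weak formulation: find u (satisfying any essential BC) such that ∫_0^1 u'(x) v'(x) dx = ∫_0^1 f v dx for all v ∈ V.
Substituting f(x) = x^2 - x - 1, the right-hand side is ∫_0^1 (x^2 - x - 1) v dx.


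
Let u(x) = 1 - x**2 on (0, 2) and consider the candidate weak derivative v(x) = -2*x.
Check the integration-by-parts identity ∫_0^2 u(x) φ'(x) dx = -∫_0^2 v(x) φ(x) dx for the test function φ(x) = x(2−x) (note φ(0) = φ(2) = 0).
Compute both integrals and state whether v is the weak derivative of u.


LHS = 8/3, RHS = 8/3. Yes, v = u' weakly.

u(x) = 1 - x**2, classical derivative u'(x) = -2*x.
φ(x) = x(2−x), so φ'(x) = 2 - 2*x.
Note φ(0) = φ(2) = 0, so the boundary term u·φ vanishes.
LHS = ∫_0^2 u(x) φ'(x) dx = ∫_0^2 (2*x^3 - 2*x^2 - 2*x + 2) dx. Term by term:
  ∫_0^2 2*x^3 dx = 8;  ∫_0^2 -2*x^2 dx = -16/3;  ∫_0^2 -2*x dx = -4;
  ∫_0^2 2 dx = 4.
Sum: 8 − 16/3 − 4 + 4 = 8/3.
So LHS = 8/3.
∫_0^2 v(x) φ(x) dx = ∫_0^2 (2*x^3 - 4*x^2) dx. Term by term:
  ∫_0^2 2*x^3 dx = 8;  ∫_0^2 -4*x^2 dx = -32/3.
Sum: 8 − 32/3 = -8/3.
So RHS = -∫_0^2 v(x) φ(x) dx = 8/3.
LHS = RHS, so the identity holds for this test φ.
Moreover u is smooth here and v(x) = u'(x) = -2*x pointwise, so the identity holds for every test function. Hence v is the weak derivative of u.


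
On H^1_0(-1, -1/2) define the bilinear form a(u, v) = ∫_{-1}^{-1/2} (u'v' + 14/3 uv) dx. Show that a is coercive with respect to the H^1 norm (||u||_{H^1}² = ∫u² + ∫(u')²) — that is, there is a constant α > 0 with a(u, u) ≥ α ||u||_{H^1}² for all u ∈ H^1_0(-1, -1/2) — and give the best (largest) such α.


α = 1

Coercivity of a(·,·) on H^1_0(-1, -1/2) means a(u, u) ≥ α ||u||_{H^1}² for every u ∈ H^1_0.
The interval has length L = 1/2, and Poincaré/coercivity depend only on L. Here a(u, u) = ∫(u')² + (14/3)·∫u².
Here c = 14/3 ≥ 1, so a(u,u) = ∫(u')² + c∫u² ≥ ∫(u')² + ∫u² = ||u||_{H^1}², i.e. α = 1 works. No larger α is possible: a(u,u) ≥ α||u||_{H^1}² means (1−α)∫(u')² ≥ (α−c)∫u², and for the modes u_n = sin(nπ(x−x₀)/L) (x₀ the left endpoint) one has ∫u_n²/∫(u_n')² = (L/(nπ))² → 0, so a(u_n,u_n)/||u_n||_{H^1}² → 1. Hence the optimal constant is α = 1.
Therefore α = 1.


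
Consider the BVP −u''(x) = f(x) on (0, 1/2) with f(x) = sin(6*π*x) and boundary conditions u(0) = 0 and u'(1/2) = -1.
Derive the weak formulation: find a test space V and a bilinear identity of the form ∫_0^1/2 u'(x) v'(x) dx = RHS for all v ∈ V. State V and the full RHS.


V = {v ∈ H^1(0, 1/2) : v(0) = 0} (test functions vanish at x = 0 where u is specified); weak form: ∫_0^1/2 u'v' dx = ∫_0^1/2 (sin(6*π*x)) v dx − v(1/2) for all v ∈ V.

Multiply both sides by a test function v and integrate from 0 to 1/2:
  ∫_0^1/2 −u''(x) v(x) dx = ∫_0^1/2 f(x) v(x) dx.
Integrate the LHS by parts once:
  ∫_0^1/2 −u'' v dx = −[u'(x) v(x)]_0^1/2 + ∫_0^1/2 u'(x) v'(x) dx.
Thus ∫_0^1/2 u'(x) v'(x) dx = ∫_0^1/2 f(x) v(x) dx + [u'(x) v(x)]_0^1/2.
Choose V so that boundary terms are either known or forced to vanish.
Mixed BC: u(0) = 0 (Dirichlet) and u'(1/2) = -1 (Neumann). Define V = {v ∈ H^1(0, 1/2) : v(0) = 0}. Then [u' v]_0^1/2 = u'(1/2)·v(1/2) − u'(0)·0 = − v(1/2).
Weak formulation: find u (satisfying any essential BC) such that ∫_0^1/2 u'(x) v'(x) dx = ∫_0^1/2 f v dx − v(1/2) for all v ∈ V (Dirichlet at 0 absorbed into V; Neumann datum at x = 1/2 contributes the boundary term).
Substituting f(x) = sin(6*π*x), the right-hand side is ∫_0^1/2 (sin(6*π*x)) v dx − v(1/2).


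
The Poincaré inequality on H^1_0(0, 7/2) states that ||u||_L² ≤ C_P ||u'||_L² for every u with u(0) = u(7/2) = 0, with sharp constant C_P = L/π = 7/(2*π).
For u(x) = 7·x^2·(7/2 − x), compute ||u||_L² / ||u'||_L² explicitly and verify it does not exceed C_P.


||u||_L² / ||u'||_L² = sqrt(14)/4 < C_P = 7/(2*π).

u(x) = 7·x^2·(7/2 − x), so u'(x) = 7*x*(7 - 3*x).
u(x) = 7·x^2·(7/2 − x) vanishes at x = 0 and x = 7/2, so u ∈ H^1_0(0, 7/2). Differentiate via the product rule and integrate the resulting polynomials term by term.
  ∫_0^7/2 u² dx = ∫_0^7/2 (49*x^6 - 343*x^5 + 2401*x^4/4) dx. Term by term:
    ∫_0^7/2 49*x^6 dx = 5764801/128;  ∫_0^7/2 -343*x^5 dx = -40353607/384;  ∫_0^7/2 2401*x^4/4 dx = 40353607/640.
  Sum: 5764801/128 − 40353607/384 + 40353607/640 = 5764801/1920.
  ∫_0^7/2 (u')² dx = ∫_0^7/2 (441*x^4 - 2058*x^3 + 2401*x^2) dx. Term by term:
    ∫_0^7/2 441*x^4 dx = 7411887/160;  ∫_0^7/2 -2058*x^3 dx = -2470629/32;  ∫_0^7/2 2401*x^2 dx = 823543/24.
  Sum: 7411887/160 − 2470629/32 + 823543/24 = 823543/240.
∫_0^7/2 u² dx = 5764801/1920, so ||u||_L² = 2401*sqrt(30)/240.
∫_0^7/2 (u')² dx = 823543/240, so ||u'||_L² = 343*sqrt(105)/60.
Ratio ||u||_L² / ||u'||_L² = sqrt(14)/4.
Sharp Poincaré constant on H^1_0(0, 7/2) is C_P = L/π = 7/(2*π), achieved by sin(2*π/7·x).
A polynomial bump cannot attain the sharp Poincaré constant (only the first sine eigenfunction does), so the ratio is strictly less than C_P, consistent with ||u||_L² ≤ C_P ||u'||_L².


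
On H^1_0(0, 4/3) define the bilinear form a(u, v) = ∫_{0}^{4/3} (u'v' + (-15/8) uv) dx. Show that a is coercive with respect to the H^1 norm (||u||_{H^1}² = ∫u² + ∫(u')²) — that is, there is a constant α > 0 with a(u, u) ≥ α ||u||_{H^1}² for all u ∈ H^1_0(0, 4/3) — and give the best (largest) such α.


α = 3*(-10 + 3*π^2)/(16 + 9*π^2)

Coercivity of a(·,·) on H^1_0(0, 4/3) means a(u, u) ≥ α ||u||_{H^1}² for every u ∈ H^1_0.
The interval has length L = 4/3, and Poincaré/coercivity depend only on L. Here a(u, u) = ∫(u')² + (-15/8)·∫u².
Here c = -15/8 < 0 with |c| < (π/L)² = 9*π^2/16, so coercivity still holds. The condition a(u,u) ≥ α||u||_{H^1}² reads (1−α)∫(u')² ≥ (α−c)∫u². Any admissible α is ≤ 1 (rapidly oscillating u have ∫u²/∫(u')² → 0), and α = 1 would force 0 ≥ (1−c)∫u², impossible since c < 1; so 1−α > 0. By the sharp Poincaré inequality on H^1_0 of an interval of length L, ∫(u')² ≥ (π/L)²∫u² with equality for the first sine mode sin(π(x−x₀)/L) (x₀ the left endpoint), so the inequality holds for all u iff (1−α)(π/L)² ≥ α − c, i.e. α ≤ ((π/L)² + c)/((π/L)² + 1) = (1 + c(L/π)²)/(1 + (L/π)²). (Direct route, valid since c ≤ 0: Poincaré gives c∫u² ≥ c(L/π)²∫(u')², so a(u,u) ≥ (1 + c(L/π)²)∫(u')², while ||u||_{H^1}² ≤ (1 + (L/π)²)∫(u')²; dividing yields the same α.) With (π/L)² = 9*π^2/16 and c = -15/8, the largest admissible constant is α = ((π/L)² + c)/((π/L)² + 1).
Simplifying, α = 3*(-10 + 3*π^2)/(16 + 9*π^2).


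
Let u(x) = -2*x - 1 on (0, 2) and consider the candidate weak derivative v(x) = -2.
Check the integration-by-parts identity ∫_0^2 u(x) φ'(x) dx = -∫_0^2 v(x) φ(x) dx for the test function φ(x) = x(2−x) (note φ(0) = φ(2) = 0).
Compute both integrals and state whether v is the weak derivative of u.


LHS = 8/3, RHS = 8/3. Yes, v = u' weakly.

u(x) = -2*x - 1, classical derivative u'(x) = -2.
φ(x) = x(2−x), so φ'(x) = 2 - 2*x.
Note φ(0) = φ(2) = 0, so the boundary term u·φ vanishes.
LHS = ∫_0^2 u(x) φ'(x) dx = ∫_0^2 (4*x^2 - 2*x - 2) dx. Term by term:
  ∫_0^2 4*x^2 dx = 32/3;  ∫_0^2 -2*x dx = -4;  ∫_0^2 -2 dx = -4.
Sum: 32/3 − 4 − 4 = 8/3.
So LHS = 8/3.
∫_0^2 v(x) φ(x) dx = ∫_0^2 (2*x^2 - 4*x) dx. Term by term:
  ∫_0^2 2*x^2 dx = 16/3;  ∫_0^2 -4*x dx = -8.
Sum: 16/3 − 8 = -8/3.
So RHS = -∫_0^2 v(x) φ(x) dx = 8/3.
LHS = RHS, so the identity holds for this test φ.
Moreover u is smooth here and v(x) = u'(x) = -2 pointwise, so the identity holds for every test function. Hence v is the weak derivative of u.


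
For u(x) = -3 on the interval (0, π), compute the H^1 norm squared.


||u||_{H^1(0,π)}^2 = 9*π

u'(x) = 0.
Expand u² and (u')² and integrate term by term on (0, π), using: for integers n ≥ 1, ∫_0^π sin²(nx) dx = ∫_0^π cos²(nx) dx = π/2; for n ≠ n', ∫_0^π sin(nx)sin(n'x) dx = ∫_0^π cos(nx)cos(n'x) dx = 0; and by product-to-sum, ∫_0^π sin(nx)cos(n'x) dx = ½∫_0^π [sin((n+n')x) + sin((n−n')x)] dx, which is 0 when n+n' is even and 2n/(n²−n'²) when n+n' is odd (it need not vanish on (0, π)). For the constant mode: ∫_0^π 1 dx = π, ∫_0^π cos(nx) dx = 0, ∫_0^π sin(nx) dx = (1−(−1)^n)/n.
  u² squared terms: (-3)²·∫1 dx = 9·π = 9*π.
  So ∫_0^π u² dx = 9*π.
  u' ≡ 0, so ∫_0^π (u')² dx = 0.
||u||_{H^1}^2 = (9*π) + (0) = 9*π.


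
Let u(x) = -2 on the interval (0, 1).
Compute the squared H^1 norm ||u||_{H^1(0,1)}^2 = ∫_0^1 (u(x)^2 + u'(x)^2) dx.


||u||_{H^1}^2 = 4

The H^1 norm (squared) on an interval (0, L) is
  ||u||_{H^1}^2 = ∫_0^L u(x)^2 dx + ∫_0^L u'(x)^2 dx.
Compute u'(x) = 0.
Then u(x)^2 = 4 and u'(x)^2 = 0.
Integrate each monomial from 0 to 1 using ∫_0^1 c·x^n dx = c·1^(n+1)/(n+1):
  ∫_0^1 u(x)^2 dx = ∫_0^1 (4) dx. Term by term:
    ∫_0^1 4 dx = 4.
  ∫_0^1 u'(x)^2 dx = ∫_0^1 (0) dx. Term by term:
    ∫_0^1 0 dx = 0.
Adding: ||u||_{H^1}^2 = 4 + 0 = 4.


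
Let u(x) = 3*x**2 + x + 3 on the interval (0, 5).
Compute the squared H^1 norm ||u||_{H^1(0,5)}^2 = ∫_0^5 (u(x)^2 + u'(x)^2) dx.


||u||_{H^1}^2 = 54775/6

The H^1 norm (squared) on an interval (0, L) is
  ||u||_{H^1}^2 = ∫_0^L u(x)^2 dx + ∫_0^L u'(x)^2 dx.
Compute u'(x) = 6*x + 1.
Then u(x)^2 = 9*x**4 + 6*x**3 + 19*x**2 + 6*x + 9 and u'(x)^2 = 36*x**2 + 12*x + 1.
Integrate each monomial from 0 to 5 using ∫_0^5 c·x^n dx = c·5^(n+1)/(n+1):
  ∫_0^5 u(x)^2 dx = ∫_0^5 (9*x^4 + 6*x^3 + 19*x^2 + 6*x + 9) dx. Term by term:
    ∫_0^5 9*x^4 dx = 5625;  ∫_0^5 6*x^3 dx = 1875/2;  ∫_0^5 19*x^2 dx = 2375/3;
    ∫_0^5 6*x dx = 75;  ∫_0^5 9 dx = 45.
  Sum: 5625 + 1875/2 + 2375/3 + 75 + 45 = 44845/6.
  ∫_0^5 u'(x)^2 dx = ∫_0^5 (36*x^2 + 12*x + 1) dx. Term by term:
    ∫_0^5 36*x^2 dx = 1500;  ∫_0^5 12*x dx = 150;  ∫_0^5 1 dx = 5.
  Sum: 1500 + 150 + 5 = 1655.
Adding: ||u||_{H^1}^2 = 44845/6 + 1655 = 54775/6.


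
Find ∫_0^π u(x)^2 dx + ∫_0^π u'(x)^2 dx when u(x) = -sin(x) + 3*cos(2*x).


||u||_{H^1(0,π)}^2 = 20 + 47*π/2

u'(x) = -6*sin(2*x) - cos(x).
Expand u² and (u')² and integrate term by term on (0, π), using: for integers n ≥ 1, ∫_0^π sin²(nx) dx = ∫_0^π cos²(nx) dx = π/2; for n ≠ n', ∫_0^π sin(nx)sin(n'x) dx = ∫_0^π cos(nx)cos(n'x) dx = 0; and by product-to-sum, ∫_0^π sin(nx)cos(n'x) dx = ½∫_0^π [sin((n+n')x) + sin((n−n')x)] dx, which is 0 when n+n' is even and 2n/(n²−n'²) when n+n' is odd (it need not vanish on (0, π)).
  u² squared terms: (-1)²·∫sin(x)² dx = 1·π/2 = π/2;  (3)²·∫cos(2x)² dx = 9·π/2 = 9*π/2.
  u² cross terms: 2·(-1)·(3)·∫sin(x)·cos(2x) dx = -6·(-2/3) = 4.
  So ∫_0^π u² dx = π/2 + 9*π/2 + 4 = 4 + 5*π.
  (u')² squared terms: (-1)²·∫cos(x)² dx = 1·π/2 = π/2;  (-6)²·∫sin(2x)² dx = 36·π/2 = 18*π.
  (u')² cross terms: 2·(-1)·(-6)·∫cos(x)·sin(2x) dx = 12·(4/3) = 16.
  So ∫_0^π (u')² dx = π/2 + 18*π + 16 = 16 + 37*π/2.
||u||_{H^1}^2 = (4 + 5*π) + (16 + 37*π/2) = 20 + 47*π/2.


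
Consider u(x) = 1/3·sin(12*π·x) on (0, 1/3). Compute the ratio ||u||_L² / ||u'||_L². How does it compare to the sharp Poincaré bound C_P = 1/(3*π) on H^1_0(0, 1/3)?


||u||_L² / ||u'||_L² = 1/(12*π) < C_P = 1/(3*π).

u(x) = 1/3·sin(12*π·x), so u'(x) = 4*π*cos(12*π*x).
Writing u(x) = A·sin(kπx/L) with A = 1/3 and k = 4, use ∫_0^L sin²(kπx/L) dx = L/2 and ∫_0^L cos²(kπx/L) dx = L/2.
u² = 1/9·sin²(12*π·x) and (u')² = 16*π^2·cos²(12*π·x), and each of sin², cos² integrates to L/2 = 1/6 over (0, 1/3).
∫_0^1/3 u² dx = 1/54, so ||u||_L² = sqrt(6)/18.
∫_0^1/3 (u')² dx = 8*π^2/3, so ||u'||_L² = 2*sqrt(6)*π/3.
Ratio ||u||_L² / ||u'||_L² = 1/(12*π).
Sharp Poincaré constant on H^1_0(0, 1/3) is C_P = L/π = 1/(3*π), achieved by sin(3*π·x).
This is the k = 4 harmonic; the ratio L/(kπ) is strictly less than C_P = L/π, consistent with the sharp inequality ||u||_L² ≤ C_P ||u'||_L².


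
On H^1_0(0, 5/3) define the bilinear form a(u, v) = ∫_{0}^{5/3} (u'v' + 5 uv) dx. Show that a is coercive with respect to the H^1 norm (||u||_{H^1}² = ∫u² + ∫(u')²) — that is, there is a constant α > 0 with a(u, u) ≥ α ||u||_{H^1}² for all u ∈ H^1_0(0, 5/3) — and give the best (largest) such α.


α = 1

Coercivity of a(·,·) on H^1_0(0, 5/3) means a(u, u) ≥ α ||u||_{H^1}² for every u ∈ H^1_0.
The interval has length L = 5/3, and Poincaré/coercivity depend only on L. Here a(u, u) = ∫(u')² + (5)·∫u².
Here c = 5 ≥ 1, so a(u,u) = ∫(u')² + c∫u² ≥ ∫(u')² + ∫u² = ||u||_{H^1}², i.e. α = 1 works. No larger α is possible: a(u,u) ≥ α||u||_{H^1}² means (1−α)∫(u')² ≥ (α−c)∫u², and for the modes u_n = sin(nπ(x−x₀)/L) (x₀ the left endpoint) one has ∫u_n²/∫(u_n')² = (L/(nπ))² → 0, so a(u_n,u_n)/||u_n||_{H^1}² → 1. Hence the optimal constant is α = 1.
Therefore α = 1.


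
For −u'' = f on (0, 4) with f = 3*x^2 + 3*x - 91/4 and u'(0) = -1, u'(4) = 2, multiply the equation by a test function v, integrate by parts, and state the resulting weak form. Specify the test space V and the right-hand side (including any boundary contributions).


V = H^1(0, 4) (v unrestricted at boundary; u is determined up to an additive constant); weak form: ∫_0^4 u'v' dx = ∫_0^4 (3*x^2 + 3*x - 91/4) v dx + 2·v(4) + v(0) for all v ∈ V.

Multiply both sides by a test function v and integrate from 0 to 4:
  ∫_0^4 −u''(x) v(x) dx = ∫_0^4 f(x) v(x) dx.
Integrate the LHS by parts once:
  ∫_0^4 −u'' v dx = −[u'(x) v(x)]_0^4 + ∫_0^4 u'(x) v'(x) dx.
Thus ∫_0^4 u'(x) v'(x) dx = ∫_0^4 f(x) v(x) dx + [u'(x) v(x)]_0^4.
Choose V so that boundary terms are either known or forced to vanish.
u has inhomogeneous Neumann u'(0) = -1, u'(4) = 2. [u' v]_0^4 = (2)·v(4) − (-1)·v(0) = 2·v(4) + v(0). Take V = H^1(0, 4); boundary term becomes part of RHS.
Weak formulation: find u (satisfying any essential BC) such that ∫_0^4 u'(x) v'(x) dx = ∫_0^4 f v dx + 2·v(4) + v(0) for all v ∈ V (Neumann data are natural BCs: they enter the RHS as boundary terms).
Substituting f(x) = 3*x^2 + 3*x - 91/4, the right-hand side is ∫_0^4 (3*x^2 + 3*x - 91/4) v dx + 2·v(4) + v(0).
Compatibility check (pure Neumann): taking v ≡ 1 ∈ V gives 0 = ∫_0^4 f dx + (2) − (-1), i.e. ∫_0^4 f dx must equal u'(0) − u'(4) = -3. Indeed ∫_0^4 (3*x^2 + 3*x - 91/4) dx = -3, so the data are compatible. The solution is then unique only up to an additive constant (fix it e.g. by requiring ∫_0^4 u dx = 0).


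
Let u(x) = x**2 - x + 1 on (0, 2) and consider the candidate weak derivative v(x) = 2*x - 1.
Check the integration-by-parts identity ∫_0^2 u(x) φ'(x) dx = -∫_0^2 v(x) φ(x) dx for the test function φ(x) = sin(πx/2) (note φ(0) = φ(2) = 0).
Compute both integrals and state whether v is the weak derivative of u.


LHS = -4/π, RHS = -4/π. Yes, v = u' weakly.

u(x) = x**2 - x + 1, classical derivative u'(x) = 2*x - 1.
φ(x) = sin(πx/2), so φ'(x) = π*cos(π*x/2)/2.
Note φ(0) = φ(2) = 0, so the boundary term u·φ vanishes.
LHS = ∫_0^2 u(x) φ'(x) dx = ∫_0^2 (π*x^2*cos(π*x/2)/2 - π*x*cos(π*x/2)/2 + π*cos(π*x/2)/2) dx. Term by term:
  ∫_0^2 π*cos(π*x/2)/2 dx = 0;  ∫_0^2 π*x^2*cos(π*x/2)/2 dx = -8/π;  ∫_0^2 -π*x*cos(π*x/2)/2 dx = 4/π.
Sum: 0 − 8/π + 4/π = -4/π.
So LHS = -4/π.
∫_0^2 v(x) φ(x) dx = ∫_0^2 (2*x*sin(π*x/2) - sin(π*x/2)) dx. Term by term:
  ∫_0^2 -sin(π*x/2) dx = -4/π;  ∫_0^2 2*x*sin(π*x/2) dx = 8/π.
Sum: -4/π + 8/π = 4/π.
So RHS = -∫_0^2 v(x) φ(x) dx = -4/π.
LHS = RHS, so the identity holds for this test φ.
Moreover u is smooth here and v(x) = u'(x) = 2*x - 1 pointwise, so the identity holds for every test function. Hence v is the weak derivative of u.


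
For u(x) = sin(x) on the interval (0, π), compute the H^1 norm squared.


||u||_{H^1(0,π)}^2 = π

u'(x) = cos(x).
Expand u² and (u')² and integrate term by term on (0, π), using: for integers n ≥ 1, ∫_0^π sin²(nx) dx = ∫_0^π cos²(nx) dx = π/2; for n ≠ n', ∫_0^π sin(nx)sin(n'x) dx = ∫_0^π cos(nx)cos(n'x) dx = 0; and by product-to-sum, ∫_0^π sin(nx)cos(n'x) dx = ½∫_0^π [sin((n+n')x) + sin((n−n')x)] dx, which is 0 when n+n' is even and 2n/(n²−n'²) when n+n' is odd (it need not vanish on (0, π)).
  u² squared terms: (1)²·∫sin(x)² dx = 1·π/2 = π/2.
  So ∫_0^π u² dx = π/2.
  (u')² squared terms: (1)²·∫cos(x)² dx = 1·π/2 = π/2.
  So ∫_0^π (u')² dx = π/2.
||u||_{H^1}^2 = (π/2) + (π/2) = π.


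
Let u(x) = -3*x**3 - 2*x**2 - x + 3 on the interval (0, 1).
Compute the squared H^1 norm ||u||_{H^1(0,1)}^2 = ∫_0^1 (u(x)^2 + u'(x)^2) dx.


||u||_{H^1}^2 = 11477/210

The H^1 norm (squared) on an interval (0, L) is
  ||u||_{H^1}^2 = ∫_0^L u(x)^2 dx + ∫_0^L u'(x)^2 dx.
Compute u'(x) = -9*x**2 - 4*x - 1.
Then u(x)^2 = 9*x**6 + 12*x**5 + 10*x**4 - 14*x**3 - 11*x**2 - 6*x + 9 and u'(x)^2 = 81*x**4 + 72*x**3 + 34*x**2 + 8*x + 1.
Integrate each monomial from 0 to 1 using ∫_0^1 c·x^n dx = c·1^(n+1)/(n+1):
  ∫_0^1 u(x)^2 dx = ∫_0^1 (9*x^6 + 12*x^5 + 10*x^4 - 14*x^3 - 11*x^2 - 6*x + 9) dx. Term by term:
    ∫_0^1 9*x^6 dx = 9/7;  ∫_0^1 12*x^5 dx = 2;  ∫_0^1 10*x^4 dx = 2;
    ∫_0^1 -14*x^3 dx = -7/2;  ∫_0^1 -11*x^2 dx = -11/3;  ∫_0^1 -6*x dx = -3;
    ∫_0^1 9 dx = 9.
  Sum: 9/7 + 2 + 2 − 7/2 − 11/3 − 3 + 9 = 173/42.
  ∫_0^1 u'(x)^2 dx = ∫_0^1 (81*x^4 + 72*x^3 + 34*x^2 + 8*x + 1) dx. Term by term:
    ∫_0^1 81*x^4 dx = 81/5;  ∫_0^1 72*x^3 dx = 18;  ∫_0^1 34*x^2 dx = 34/3;
    ∫_0^1 8*x dx = 4;  ∫_0^1 1 dx = 1.
  Sum: 81/5 + 18 + 34/3 + 4 + 1 = 758/15.
Adding: ||u||_{H^1}^2 = 173/42 + 758/15 = 11477/210.


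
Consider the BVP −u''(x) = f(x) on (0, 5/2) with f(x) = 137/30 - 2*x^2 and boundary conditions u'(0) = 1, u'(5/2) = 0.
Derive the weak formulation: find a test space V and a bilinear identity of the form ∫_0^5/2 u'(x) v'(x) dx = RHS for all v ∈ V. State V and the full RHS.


V = H^1(0, 5/2) (v unrestricted at boundary; u is determined up to an additive constant); weak form: ∫_0^5/2 u'v' dx = ∫_0^5/2 (137/30 - 2*x^2) v dx − v(0) for all v ∈ V.

Multiply both sides by a test function v and integrate from 0 to 5/2:
  ∫_0^5/2 −u''(x) v(x) dx = ∫_0^5/2 f(x) v(x) dx.
Integrate the LHS by parts once:
  ∫_0^5/2 −u'' v dx = −[u'(x) v(x)]_0^5/2 + ∫_0^5/2 u'(x) v'(x) dx.
Thus ∫_0^5/2 u'(x) v'(x) dx = ∫_0^5/2 f(x) v(x) dx + [u'(x) v(x)]_0^5/2.
Choose V so that boundary terms are either known or forced to vanish.
u has inhomogeneous Neumann u'(0) = 1, u'(5/2) = 0. [u' v]_0^5/2 = (0)·v(5/2) − (1)·v(0) = − v(0). Take V = H^1(0, 5/2); boundary term becomes part of RHS.
Weak formulation: find u (satisfying any essential BC) such that ∫_0^5/2 u'(x) v'(x) dx = ∫_0^5/2 f v dx − v(0) for all v ∈ V (Neumann data are natural BCs: they enter the RHS as boundary terms).
Substituting f(x) = 137/30 - 2*x^2, the right-hand side is ∫_0^5/2 (137/30 - 2*x^2) v dx − v(0).
Compatibility check (pure Neumann): taking v ≡ 1 ∈ V gives 0 = ∫_0^5/2 f dx + (0) − (1), i.e. ∫_0^5/2 f dx must equal u'(0) − u'(5/2) = 1. Indeed ∫_0^5/2 (137/30 - 2*x^2) dx = 1, so the data are compatible. The solution is then unique only up to an additive constant (fix it e.g. by requiring ∫_0^5/2 u dx = 0).


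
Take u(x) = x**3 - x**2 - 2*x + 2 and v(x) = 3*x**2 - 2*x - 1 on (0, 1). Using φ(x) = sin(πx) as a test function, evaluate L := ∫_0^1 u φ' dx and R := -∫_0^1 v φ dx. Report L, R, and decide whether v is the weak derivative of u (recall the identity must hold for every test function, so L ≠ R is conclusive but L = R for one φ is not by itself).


LHS = 12/π^3 + 3/π, RHS = (π^2 + 12)/π^3. No, v is not the weak derivative of u.

u(x) = x**3 - x**2 - 2*x + 2, classical derivative u'(x) = 3*x**2 - 2*x - 2.
φ(x) = sin(πx), so φ'(x) = π*cos(π*x).
Note φ(0) = φ(1) = 0, so the boundary term u·φ vanishes.
LHS = ∫_0^1 u(x) φ'(x) dx = ∫_0^1 (π*x^3*cos(π*x) - π*x^2*cos(π*x) - 2*π*x*cos(π*x) + 2*π*cos(π*x)) dx. Term by term:
  ∫_0^1 2*π*cos(π*x) dx = 0;  ∫_0^1 π*x^3*cos(π*x) dx = -3/π + 12/π^3;  ∫_0^1 -π*x^2*cos(π*x) dx = 2/π;
  ∫_0^1 -2*π*x*cos(π*x) dx = 4/π.
Sum: 0 + -3/π + 12/π^3 + 2/π + 4/π = 12/π^3 + 3/π.
So LHS = 12/π^3 + 3/π.
∫_0^1 v(x) φ(x) dx = ∫_0^1 (3*x^2*sin(π*x) - 2*x*sin(π*x) - sin(π*x)) dx. Term by term:
  ∫_0^1 -sin(π*x) dx = -2/π;  ∫_0^1 -2*x*sin(π*x) dx = -2/π;  ∫_0^1 3*x^2*sin(π*x) dx = -12/π^3 + 3/π.
Sum: -2/π − 2/π + -12/π^3 + 3/π = (-12 - π^2)/π^3.
So RHS = -∫_0^1 v(x) φ(x) dx = (π^2 + 12)/π^3.
LHS − RHS = 2/π ≠ 0, so the identity fails.
(For a valid weak derivative the identity must hold for EVERY test function, in particular this one. The failure shows v is NOT the weak derivative of u.)
Correct weak derivative would be u'(x) = 3*x**2 - 2*x - 2.


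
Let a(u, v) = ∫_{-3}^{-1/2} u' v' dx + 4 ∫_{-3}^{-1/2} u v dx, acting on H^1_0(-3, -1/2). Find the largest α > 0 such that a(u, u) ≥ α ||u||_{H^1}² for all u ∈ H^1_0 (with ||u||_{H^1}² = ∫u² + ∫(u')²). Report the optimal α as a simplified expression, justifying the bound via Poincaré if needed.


α = 1

Coercivity of a(·,·) on H^1_0(-3, -1/2) means a(u, u) ≥ α ||u||_{H^1}² for every u ∈ H^1_0.
The interval has length L = 5/2, and Poincaré/coercivity depend only on L. Here a(u, u) = ∫(u')² + (4)·∫u².
Here c = 4 ≥ 1, so a(u,u) = ∫(u')² + c∫u² ≥ ∫(u')² + ∫u² = ||u||_{H^1}², i.e. α = 1 works. No larger α is possible: a(u,u) ≥ α||u||_{H^1}² means (1−α)∫(u')² ≥ (α−c)∫u², and for the modes u_n = sin(nπ(x−x₀)/L) (x₀ the left endpoint) one has ∫u_n²/∫(u_n')² = (L/(nπ))² → 0, so a(u_n,u_n)/||u_n||_{H^1}² → 1. Hence the optimal constant is α = 1.
Therefore α = 1.


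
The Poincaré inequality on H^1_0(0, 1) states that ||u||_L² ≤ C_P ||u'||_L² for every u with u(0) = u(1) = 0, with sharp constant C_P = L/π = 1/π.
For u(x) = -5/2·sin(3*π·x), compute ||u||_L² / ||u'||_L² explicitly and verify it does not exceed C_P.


||u||_L² / ||u'||_L² = 1/(3*π) < C_P = 1/π.

u(x) = -5/2·sin(3*π·x), so u'(x) = -15*π*cos(3*π*x)/2.
Writing u(x) = A·sin(kπx/L) with A = -5/2 and k = 3, use ∫_0^L sin²(kπx/L) dx = L/2 and ∫_0^L cos²(kπx/L) dx = L/2.
u² = 25/4·sin²(3*π·x) and (u')² = 225*π^2/4·cos²(3*π·x), and each of sin², cos² integrates to L/2 = 1/2 over (0, 1).
∫_0^1 u² dx = 25/8, so ||u||_L² = 5*sqrt(2)/4.
∫_0^1 (u')² dx = 225*π^2/8, so ||u'||_L² = 15*sqrt(2)*π/4.
Ratio ||u||_L² / ||u'||_L² = 1/(3*π).
Sharp Poincaré constant on H^1_0(0, 1) is C_P = L/π = 1/π, achieved by sin(π·x).
This is the k = 3 harmonic; the ratio L/(kπ) is strictly less than C_P = L/π, consistent with the sharp inequality ||u||_L² ≤ C_P ||u'||_L².


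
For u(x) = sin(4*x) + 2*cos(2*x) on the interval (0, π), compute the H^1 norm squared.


||u||_{H^1(0,π)}^2 = 37*π/2

u'(x) = -4*sin(2*x) + 4*cos(4*x).
Expand u² and (u')² and integrate term by term on (0, π), using: for integers n ≥ 1, ∫_0^π sin²(nx) dx = ∫_0^π cos²(nx) dx = π/2; for n ≠ n', ∫_0^π sin(nx)sin(n'x) dx = ∫_0^π cos(nx)cos(n'x) dx = 0; and by product-to-sum, ∫_0^π sin(nx)cos(n'x) dx = ½∫_0^π [sin((n+n')x) + sin((n−n')x)] dx, which is 0 when n+n' is even and 2n/(n²−n'²) when n+n' is odd (it need not vanish on (0, π)).
  u² squared terms: (2)²·∫cos(2x)² dx = 4·π/2 = 2*π;  (1)²·∫sin(4x)² dx = 1·π/2 = π/2.
  u² cross terms: 2·(2)·(1)·∫cos(2x)·sin(4x) dx = 4·(0) = 0.
  So ∫_0^π u² dx = 2*π + π/2 + 0 = 5*π/2.
  (u')² squared terms: (-4)²·∫sin(2x)² dx = 16·π/2 = 8*π;  (4)²·∫cos(4x)² dx = 16·π/2 = 8*π.
  (u')² cross terms: 2·(-4)·(4)·∫sin(2x)·cos(4x) dx = -32·(0) = 0.
  So ∫_0^π (u')² dx = 8*π + 8*π + 0 = 16*π.
||u||_{H^1}^2 = (5*π/2) + (16*π) = 37*π/2.


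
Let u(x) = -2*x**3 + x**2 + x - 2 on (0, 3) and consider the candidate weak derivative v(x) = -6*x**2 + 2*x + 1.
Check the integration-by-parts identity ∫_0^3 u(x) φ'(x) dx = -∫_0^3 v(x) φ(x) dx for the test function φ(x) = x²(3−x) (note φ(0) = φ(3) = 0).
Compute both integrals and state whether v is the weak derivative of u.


LHS = 459/4, RHS = 459/4. Yes, v = u' weakly.

u(x) = -2*x**3 + x**2 + x - 2, classical derivative u'(x) = -6*x**2 + 2*x + 1.
φ(x) = x²(3−x), so φ'(x) = 3*x*(2 - x).
Note φ(0) = φ(3) = 0, so the boundary term u·φ vanishes.
LHS = ∫_0^3 u(x) φ'(x) dx = ∫_0^3 (6*x^5 - 15*x^4 + 3*x^3 + 12*x^2 - 12*x) dx. Term by term:
  ∫_0^3 6*x^5 dx = 729;  ∫_0^3 -15*x^4 dx = -729;  ∫_0^3 3*x^3 dx = 243/4;
  ∫_0^3 12*x^2 dx = 108;  ∫_0^3 -12*x dx = -54.
Sum: 729 − 729 + 243/4 + 108 − 54 = 459/4.
So LHS = 459/4.
∫_0^3 v(x) φ(x) dx = ∫_0^3 (6*x^5 - 20*x^4 + 5*x^3 + 3*x^2) dx. Term by term:
  ∫_0^3 6*x^5 dx = 729;  ∫_0^3 -20*x^4 dx = -972;  ∫_0^3 5*x^3 dx = 405/4;
  ∫_0^3 3*x^2 dx = 27.
Sum: 729 − 972 + 405/4 + 27 = -459/4.
So RHS = -∫_0^3 v(x) φ(x) dx = 459/4.
LHS = RHS, so the identity holds for this test φ.
Moreover u is smooth here and v(x) = u'(x) = -6*x**2 + 2*x + 1 pointwise, so the identity holds for every test function. Hence v is the weak derivative of u.


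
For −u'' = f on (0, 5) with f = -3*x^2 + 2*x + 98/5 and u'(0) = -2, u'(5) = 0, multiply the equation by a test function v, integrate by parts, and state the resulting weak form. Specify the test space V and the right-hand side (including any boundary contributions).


V = H^1(0, 5) (v unrestricted at boundary; u is determined up to an additive constant); weak form: ∫_0^5 u'v' dx = ∫_0^5 (-3*x^2 + 2*x + 98/5) v dx + 2·v(0) for all v ∈ V.

Multiply both sides by a test function v and integrate from 0 to 5:
  ∫_0^5 −u''(x) v(x) dx = ∫_0^5 f(x) v(x) dx.
Integrate the LHS by parts once:
  ∫_0^5 −u'' v dx = −[u'(x) v(x)]_0^5 + ∫_0^5 u'(x) v'(x) dx.
Thus ∫_0^5 u'(x) v'(x) dx = ∫_0^5 f(x) v(x) dx + [u'(x) v(x)]_0^5.
Choose V so that boundary terms are either known or forced to vanish.
u has inhomogeneous Neumann u'(0) = -2, u'(5) = 0. [u' v]_0^5 = (0)·v(5) − (-2)·v(0) = 2·v(0). Take V = H^1(0, 5); boundary term becomes part of RHS.
Weak formulation: find u (satisfying any essential BC) such that ∫_0^5 u'(x) v'(x) dx = ∫_0^5 f v dx + 2·v(0) for all v ∈ V (Neumann data are natural BCs: they enter the RHS as boundary terms).
Substituting f(x) = -3*x^2 + 2*x + 98/5, the right-hand side is ∫_0^5 (-3*x^2 + 2*x + 98/5) v dx + 2·v(0).
Compatibility check (pure Neumann): taking v ≡ 1 ∈ V gives 0 = ∫_0^5 f dx + (0) − (-2), i.e. ∫_0^5 f dx must equal u'(0) − u'(5) = -2. Indeed ∫_0^5 (-3*x^2 + 2*x + 98/5) dx = -2, so the data are compatible. The solution is then unique only up to an additive constant (fix it e.g. by requiring ∫_0^5 u dx = 0).


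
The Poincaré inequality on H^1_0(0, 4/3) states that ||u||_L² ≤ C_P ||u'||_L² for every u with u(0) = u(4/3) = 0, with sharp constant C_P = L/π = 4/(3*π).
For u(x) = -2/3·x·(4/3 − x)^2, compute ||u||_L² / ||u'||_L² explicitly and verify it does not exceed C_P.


||u||_L² / ||u'||_L² = 2*sqrt(14)/21 < C_P = 4/(3*π).

u(x) = -2/3·x·(4/3 − x)^2, so u'(x) = -2*x^2 + 32*x/9 - 32/27.
u(x) = -2/3·x·(4/3 − x)^2 vanishes at x = 0 and x = 4/3, so u ∈ H^1_0(0, 4/3). Differentiate via the product rule and integrate the resulting polynomials term by term.
  ∫_0^4/3 u² dx = ∫_0^4/3 (4*x^6/9 - 64*x^5/27 + 128*x^4/27 - 1024*x^3/243 + 1024*x^2/729) dx. Term by term:
    ∫_0^4/3 4*x^6/9 dx = 65536/137781;  ∫_0^4/3 -64*x^5/27 dx = -131072/59049;  ∫_0^4/3 128*x^4/27 dx = 131072/32805;
    ∫_0^4/3 -1024*x^3/243 dx = -65536/19683;  ∫_0^4/3 1024*x^2/729 dx = 65536/59049.
  Sum: 65536/137781 − 131072/59049 + 131072/32805 − 65536/19683 + 65536/59049 = 65536/2066715.
  ∫_0^4/3 (u')² dx = ∫_0^4/3 (4*x^4 - 128*x^3/9 + 1408*x^2/81 - 2048*x/243 + 1024/729) dx. Term by term:
    ∫_0^4/3 4*x^4 dx = 4096/1215;  ∫_0^4/3 -128*x^3/9 dx = -8192/729;  ∫_0^4/3 1408*x^2/81 dx = 90112/6561;
    ∫_0^4/3 -2048*x/243 dx = -16384/2187;  ∫_0^4/3 1024/729 dx = 4096/2187.
  Sum: 4096/1215 − 8192/729 + 90112/6561 − 16384/2187 + 4096/2187 = 8192/32805.
∫_0^4/3 u² dx = 65536/2066715, so ||u||_L² = 256*sqrt(35)/8505.
∫_0^4/3 (u')² dx = 8192/32805, so ||u'||_L² = 64*sqrt(10)/405.
Ratio ||u||_L² / ||u'||_L² = 2*sqrt(14)/21.
Sharp Poincaré constant on H^1_0(0, 4/3) is C_P = L/π = 4/(3*π), achieved by sin(3*π/4·x).
A polynomial bump cannot attain the sharp Poincaré constant (only the first sine eigenfunction does), so the ratio is strictly less than C_P, consistent with ||u||_L² ≤ C_P ||u'||_L².


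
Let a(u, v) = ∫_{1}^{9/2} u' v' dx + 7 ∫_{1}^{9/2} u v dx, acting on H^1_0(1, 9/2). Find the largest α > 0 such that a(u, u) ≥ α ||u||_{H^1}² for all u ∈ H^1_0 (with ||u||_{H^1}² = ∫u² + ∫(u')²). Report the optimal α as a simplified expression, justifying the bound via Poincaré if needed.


α = 1

Coercivity of a(·,·) on H^1_0(1, 9/2) means a(u, u) ≥ α ||u||_{H^1}² for every u ∈ H^1_0.
The interval has length L = 7/2, and Poincaré/coercivity depend only on L. Here a(u, u) = ∫(u')² + (7)·∫u².
Here c = 7 ≥ 1, so a(u,u) = ∫(u')² + c∫u² ≥ ∫(u')² + ∫u² = ||u||_{H^1}², i.e. α = 1 works. No larger α is possible: a(u,u) ≥ α||u||_{H^1}² means (1−α)∫(u')² ≥ (α−c)∫u², and for the modes u_n = sin(nπ(x−x₀)/L) (x₀ the left endpoint) one has ∫u_n²/∫(u_n')² = (L/(nπ))² → 0, so a(u_n,u_n)/||u_n||_{H^1}² → 1. Hence the optimal constant is α = 1.
Therefore α = 1.


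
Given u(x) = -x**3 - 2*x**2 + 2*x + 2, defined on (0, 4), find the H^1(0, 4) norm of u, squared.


||u||_{H^1}^2 = 803296/105

The H^1 norm (squared) on an interval (0, L) is
  ||u||_{H^1}^2 = ∫_0^L u(x)^2 dx + ∫_0^L u'(x)^2 dx.
Compute u'(x) = -3*x**2 - 4*x + 2.
Then u(x)^2 = x**6 + 4*x**5 - 12*x**3 - 4*x**2 + 8*x + 4 and u'(x)^2 = 9*x**4 + 24*x**3 + 4*x**2 - 16*x + 4.
Integrate each monomial from 0 to 4 using ∫_0^4 c·x^n dx = c·4^(n+1)/(n+1):
  ∫_0^4 u(x)^2 dx = ∫_0^4 (x^6 + 4*x^5 - 12*x^3 - 4*x^2 + 8*x + 4) dx. Term by term:
    ∫_0^4 x^6 dx = 16384/7;  ∫_0^4 4*x^5 dx = 8192/3;  ∫_0^4 -12*x^3 dx = -768;
    ∫_0^4 -4*x^2 dx = -256/3;  ∫_0^4 8*x dx = 64;  ∫_0^4 4 dx = 16.
  Sum: 16384/7 + 8192/3 − 768 − 256/3 + 64 + 16 = 90256/21.
  ∫_0^4 u'(x)^2 dx = ∫_0^4 (9*x^4 + 24*x^3 + 4*x^2 - 16*x + 4) dx. Term by term:
    ∫_0^4 9*x^4 dx = 9216/5;  ∫_0^4 24*x^3 dx = 1536;  ∫_0^4 4*x^2 dx = 256/3;
    ∫_0^4 -16*x dx = -128;  ∫_0^4 4 dx = 16.
  Sum: 9216/5 + 1536 + 256/3 − 128 + 16 = 50288/15.
Adding: ||u||_{H^1}^2 = 90256/21 + 50288/15 = 803296/105.


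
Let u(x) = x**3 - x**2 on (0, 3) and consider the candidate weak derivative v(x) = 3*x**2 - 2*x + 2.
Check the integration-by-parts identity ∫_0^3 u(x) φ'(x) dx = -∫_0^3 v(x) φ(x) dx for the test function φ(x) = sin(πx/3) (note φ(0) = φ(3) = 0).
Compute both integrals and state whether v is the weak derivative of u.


LHS = -63/π + 324/π^3, RHS = -75/π + 324/π^3. No, v is not the weak derivative of u.

u(x) = x**3 - x**2, classical derivative u'(x) = 3*x**2 - 2*x.
φ(x) = sin(πx/3), so φ'(x) = π*cos(π*x/3)/3.
Note φ(0) = φ(3) = 0, so the boundary term u·φ vanishes.
LHS = ∫_0^3 u(x) φ'(x) dx = ∫_0^3 (π*x^3*cos(π*x/3)/3 - π*x^2*cos(π*x/3)/3) dx. Term by term:
  ∫_0^3 -π*x^2*cos(π*x/3)/3 dx = 18/π;  ∫_0^3 π*x^3*cos(π*x/3)/3 dx = -81/π + 324/π^3.
Sum: 18/π + -81/π + 324/π^3 = -63/π + 324/π^3.
So LHS = -63/π + 324/π^3.
∫_0^3 v(x) φ(x) dx = ∫_0^3 (3*x^2*sin(π*x/3) - 2*x*sin(π*x/3) + 2*sin(π*x/3)) dx. Term by term:
  ∫_0^3 2*sin(π*x/3) dx = 12/π;  ∫_0^3 -2*x*sin(π*x/3) dx = -18/π;  ∫_0^3 3*x^2*sin(π*x/3) dx = -324/π^3 + 81/π.
Sum: 12/π − 18/π + -324/π^3 + 81/π = -324/π^3 + 75/π.
So RHS = -∫_0^3 v(x) φ(x) dx = -75/π + 324/π^3.
LHS − RHS = 12/π ≠ 0, so the identity fails.
(For a valid weak derivative the identity must hold for EVERY test function, in particular this one. The failure shows v is NOT the weak derivative of u.)
Correct weak derivative would be u'(x) = 3*x**2 - 2*x.


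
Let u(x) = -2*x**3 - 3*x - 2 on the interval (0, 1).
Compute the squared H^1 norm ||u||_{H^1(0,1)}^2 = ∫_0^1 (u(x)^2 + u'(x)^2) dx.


||u||_{H^1}^2 = 1616/35

The H^1 norm (squared) on an interval (0, L) is
  ||u||_{H^1}^2 = ∫_0^L u(x)^2 dx + ∫_0^L u'(x)^2 dx.
Compute u'(x) = -6*x**2 - 3.
Then u(x)^2 = 4*x**6 + 12*x**4 + 8*x**3 + 9*x**2 + 12*x + 4 and u'(x)^2 = 36*x**4 + 36*x**2 + 9.
Integrate each monomial from 0 to 1 using ∫_0^1 c·x^n dx = c·1^(n+1)/(n+1):
  ∫_0^1 u(x)^2 dx = ∫_0^1 (4*x^6 + 12*x^4 + 8*x^3 + 9*x^2 + 12*x + 4) dx. Term by term:
    ∫_0^1 4*x^6 dx = 4/7;  ∫_0^1 12*x^4 dx = 12/5;  ∫_0^1 8*x^3 dx = 2;
    ∫_0^1 9*x^2 dx = 3;  ∫_0^1 12*x dx = 6;  ∫_0^1 4 dx = 4.
  Sum: 4/7 + 12/5 + 2 + 3 + 6 + 4 = 629/35.
  ∫_0^1 u'(x)^2 dx = ∫_0^1 (36*x^4 + 36*x^2 + 9) dx. Term by term:
    ∫_0^1 36*x^4 dx = 36/5;  ∫_0^1 36*x^2 dx = 12;  ∫_0^1 9 dx = 9.
  Sum: 36/5 + 12 + 9 = 141/5.
Adding: ||u||_{H^1}^2 = 629/35 + 141/5 = 1616/35.


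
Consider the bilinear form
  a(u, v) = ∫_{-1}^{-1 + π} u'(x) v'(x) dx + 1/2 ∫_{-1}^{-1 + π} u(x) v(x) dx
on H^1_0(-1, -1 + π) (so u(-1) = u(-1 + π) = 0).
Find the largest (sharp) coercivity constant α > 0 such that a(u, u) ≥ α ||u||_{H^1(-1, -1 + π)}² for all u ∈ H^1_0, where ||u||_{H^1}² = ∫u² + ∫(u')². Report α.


α = 3/4

Coercivity of a(·,·) on H^1_0(-1, -1 + π) means a(u, u) ≥ α ||u||_{H^1}² for every u ∈ H^1_0.
The interval has length L = π, and Poincaré/coercivity depend only on L. Here a(u, u) = ∫(u')² + (1/2)·∫u².
Here 0 < c = 1/2 < 1. The condition a(u,u) ≥ α||u||_{H^1}² reads (1−α)∫(u')² ≥ (α−c)∫u². Any admissible α is ≤ 1 (rapidly oscillating u have ∫u²/∫(u')² → 0), and α = 1 would force 0 ≥ (1−c)∫u², impossible since c < 1; so 1−α > 0. By the sharp Poincaré inequality on H^1_0 of an interval of length L, ∫(u')² ≥ (π/L)²∫u² with equality for the first sine mode sin(π(x−x₀)/L) (x₀ the left endpoint), so the inequality holds for all u iff (1−α)(π/L)² ≥ α − c, i.e. α ≤ ((π/L)² + c)/((π/L)² + 1) = (1 + c(L/π)²)/(1 + (L/π)²). With (π/L)² = 1 and c = 1/2, the largest admissible constant is α = ((π/L)² + c)/((π/L)² + 1).
Simplifying, α = 3/4.


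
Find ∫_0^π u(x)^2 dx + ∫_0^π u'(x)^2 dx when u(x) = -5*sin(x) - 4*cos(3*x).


||u||_{H^1(0,π)}^2 = 105*π

u'(x) = 12*sin(3*x) - 5*cos(x).
Expand u² and (u')² and integrate term by term on (0, π), using: for integers n ≥ 1, ∫_0^π sin²(nx) dx = ∫_0^π cos²(nx) dx = π/2; for n ≠ n', ∫_0^π sin(nx)sin(n'x) dx = ∫_0^π cos(nx)cos(n'x) dx = 0; and by product-to-sum, ∫_0^π sin(nx)cos(n'x) dx = ½∫_0^π [sin((n+n')x) + sin((n−n')x)] dx, which is 0 when n+n' is even and 2n/(n²−n'²) when n+n' is odd (it need not vanish on (0, π)).
  u² squared terms: (-5)²·∫sin(x)² dx = 25·π/2 = 25*π/2;  (-4)²·∫cos(3x)² dx = 16·π/2 = 8*π.
  u² cross terms: 2·(-5)·(-4)·∫sin(x)·cos(3x) dx = 40·(0) = 0.
  So ∫_0^π u² dx = 25*π/2 + 8*π + 0 = 41*π/2.
  (u')² squared terms: (-5)²·∫cos(x)² dx = 25·π/2 = 25*π/2;  (12)²·∫sin(3x)² dx = 144·π/2 = 72*π.
  (u')² cross terms: 2·(-5)·(12)·∫cos(x)·sin(3x) dx = -120·(0) = 0.
  So ∫_0^π (u')² dx = 25*π/2 + 72*π + 0 = 169*π/2.
||u||_{H^1}^2 = (41*π/2) + (169*π/2) = 105*π.


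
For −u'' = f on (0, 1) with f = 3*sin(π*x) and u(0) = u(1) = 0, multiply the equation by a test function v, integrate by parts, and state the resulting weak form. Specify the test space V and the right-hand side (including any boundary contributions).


V = H^1_0(0, 1) (so v(0) = v(1) = 0); weak form: ∫_0^1 u'v' dx = ∫_0^1 (3*sin(π*x)) v dx for all v ∈ V.

Multiply both sides by a test function v and integrate from 0 to 1:
  ∫_0^1 −u''(x) v(x) dx = ∫_0^1 f(x) v(x) dx.
Integrate the LHS by parts once:
  ∫_0^1 −u'' v dx = −[u'(x) v(x)]_0^1 + ∫_0^1 u'(x) v'(x) dx.
Thus ∫_0^1 u'(x) v'(x) dx = ∫_0^1 f(x) v(x) dx + [u'(x) v(x)]_0^1.
Choose V so that boundary terms are either known or forced to vanish.
u is Dirichlet: u(0) = u(1) = 0. Let V = H^1_0(0, 1); then v(0) = v(1) = 0, and [u' v]_0^1 = 0.
Weak formulation: find u (satisfying any essential BC) such that ∫_0^1 u'(x) v'(x) dx = ∫_0^1 f v dx for all v ∈ V.
Substituting f(x) = 3*sin(π*x), the right-hand side is ∫_0^1 (3*sin(π*x)) v dx.


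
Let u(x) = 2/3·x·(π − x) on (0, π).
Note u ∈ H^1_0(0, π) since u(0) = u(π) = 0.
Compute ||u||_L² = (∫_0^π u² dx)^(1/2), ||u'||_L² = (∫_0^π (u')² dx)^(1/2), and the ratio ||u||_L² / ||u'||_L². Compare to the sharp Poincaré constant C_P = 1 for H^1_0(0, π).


||u||_L² / ||u'||_L² = sqrt(10)*π/10 < C_P = 1.

u(x) = 2/3·x·(π − x), so u'(x) = -4*x/3 + 2*π/3.
u(x) = 2/3·x·(π − x) vanishes at x = 0 and x = π, so u ∈ H^1_0(0, π). Differentiate via the product rule and integrate the resulting polynomials term by term.
  ∫_0^π u² dx = ∫_0^π (4*x^4/9 - 8*π*x^3/9 + 4*π^2*x^2/9) dx. Term by term:
    ∫_0^π 4*x^4/9 dx = 4*π^5/45;  ∫_0^π -8*π*x^3/9 dx = -2*π^5/9;  ∫_0^π 4*π^2*x^2/9 dx = 4*π^5/27.
  Sum: 4*π^5/45 − 2*π^5/9 + 4*π^5/27 = 2*π^5/135.
  ∫_0^π (u')² dx = ∫_0^π (16*x^2/9 - 16*π*x/9 + 4*π^2/9) dx. Term by term:
    ∫_0^π 16*x^2/9 dx = 16*π^3/27;  ∫_0^π -16*π*x/9 dx = -8*π^3/9;  ∫_0^π 4*π^2/9 dx = 4*π^3/9.
  Sum: 16*π^3/27 − 8*π^3/9 + 4*π^3/9 = 4*π^3/27.
∫_0^π u² dx = 2*π^5/135, so ||u||_L² = sqrt(30)*π^(5/2)/45.
∫_0^π (u')² dx = 4*π^3/27, so ||u'||_L² = 2*sqrt(3)*π^(3/2)/9.
Ratio ||u||_L² / ||u'||_L² = sqrt(10)*π/10.
Sharp Poincaré constant on H^1_0(0, π) is C_P = L/π = 1, achieved by sin(x).
A polynomial bump cannot attain the sharp Poincaré constant (only the first sine eigenfunction does), so the ratio is strictly less than C_P, consistent with ||u||_L² ≤ C_P ||u'||_L².


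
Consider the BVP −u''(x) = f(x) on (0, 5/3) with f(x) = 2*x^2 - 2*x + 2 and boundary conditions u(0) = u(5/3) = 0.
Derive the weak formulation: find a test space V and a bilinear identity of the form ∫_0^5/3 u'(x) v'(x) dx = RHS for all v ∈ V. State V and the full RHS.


V = H^1_0(0, 5/3) (so v(0) = v(5/3) = 0); weak form: ∫_0^5/3 u'v' dx = ∫_0^5/3 (2*x^2 - 2*x + 2) v dx for all v ∈ V.

Multiply both sides by a test function v and integrate from 0 to 5/3:
  ∫_0^5/3 −u''(x) v(x) dx = ∫_0^5/3 f(x) v(x) dx.
Integrate the LHS by parts once:
  ∫_0^5/3 −u'' v dx = −[u'(x) v(x)]_0^5/3 + ∫_0^5/3 u'(x) v'(x) dx.
Thus ∫_0^5/3 u'(x) v'(x) dx = ∫_0^5/3 f(x) v(x) dx + [u'(x) v(x)]_0^5/3.
Choose V so that boundary terms are either known or forced to vanish.
u is Dirichlet: u(0) = u(5/3) = 0. Let V = H^1_0(0, 5/3); then v(0) = v(5/3) = 0, and [u' v]_0^5/3 = 0.
Weak formulation: find u (satisfying any essential BC) such that ∫_0^5/3 u'(x) v'(x) dx = ∫_0^5/3 f v dx for all v ∈ V.
Substituting f(x) = 2*x^2 - 2*x + 2, the right-hand side is ∫_0^5/3 (2*x^2 - 2*x + 2) v dx.
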